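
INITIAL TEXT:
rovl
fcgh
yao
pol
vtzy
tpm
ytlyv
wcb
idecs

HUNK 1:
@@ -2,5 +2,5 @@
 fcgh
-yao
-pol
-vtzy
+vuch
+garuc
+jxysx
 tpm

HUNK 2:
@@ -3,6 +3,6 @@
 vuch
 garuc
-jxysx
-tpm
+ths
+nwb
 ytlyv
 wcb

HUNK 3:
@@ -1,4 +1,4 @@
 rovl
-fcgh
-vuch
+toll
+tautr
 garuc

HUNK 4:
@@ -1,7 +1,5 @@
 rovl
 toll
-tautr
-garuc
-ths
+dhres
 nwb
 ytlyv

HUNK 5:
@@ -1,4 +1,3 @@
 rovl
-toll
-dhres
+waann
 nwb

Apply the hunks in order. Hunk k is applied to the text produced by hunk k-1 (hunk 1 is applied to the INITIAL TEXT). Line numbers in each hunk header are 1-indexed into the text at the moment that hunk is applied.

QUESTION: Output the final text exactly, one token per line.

Answer: rovl
waann
nwb
ytlyv
wcb
idecs

Derivation:
Hunk 1: at line 2 remove [yao,pol,vtzy] add [vuch,garuc,jxysx] -> 9 lines: rovl fcgh vuch garuc jxysx tpm ytlyv wcb idecs
Hunk 2: at line 3 remove [jxysx,tpm] add [ths,nwb] -> 9 lines: rovl fcgh vuch garuc ths nwb ytlyv wcb idecs
Hunk 3: at line 1 remove [fcgh,vuch] add [toll,tautr] -> 9 lines: rovl toll tautr garuc ths nwb ytlyv wcb idecs
Hunk 4: at line 1 remove [tautr,garuc,ths] add [dhres] -> 7 lines: rovl toll dhres nwb ytlyv wcb idecs
Hunk 5: at line 1 remove [toll,dhres] add [waann] -> 6 lines: rovl waann nwb ytlyv wcb idecs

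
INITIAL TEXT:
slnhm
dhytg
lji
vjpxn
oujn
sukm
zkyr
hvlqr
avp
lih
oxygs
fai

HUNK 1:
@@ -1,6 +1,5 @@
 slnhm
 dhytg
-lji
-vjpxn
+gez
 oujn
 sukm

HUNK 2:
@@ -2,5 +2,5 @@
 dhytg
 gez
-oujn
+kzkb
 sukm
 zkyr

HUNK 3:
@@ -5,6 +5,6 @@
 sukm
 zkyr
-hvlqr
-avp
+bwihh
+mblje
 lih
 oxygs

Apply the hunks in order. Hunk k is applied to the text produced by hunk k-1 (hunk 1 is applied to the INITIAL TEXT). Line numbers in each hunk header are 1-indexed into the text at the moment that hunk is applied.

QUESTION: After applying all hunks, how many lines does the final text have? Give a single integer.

Answer: 11

Derivation:
Hunk 1: at line 1 remove [lji,vjpxn] add [gez] -> 11 lines: slnhm dhytg gez oujn sukm zkyr hvlqr avp lih oxygs fai
Hunk 2: at line 2 remove [oujn] add [kzkb] -> 11 lines: slnhm dhytg gez kzkb sukm zkyr hvlqr avp lih oxygs fai
Hunk 3: at line 5 remove [hvlqr,avp] add [bwihh,mblje] -> 11 lines: slnhm dhytg gez kzkb sukm zkyr bwihh mblje lih oxygs fai
Final line count: 11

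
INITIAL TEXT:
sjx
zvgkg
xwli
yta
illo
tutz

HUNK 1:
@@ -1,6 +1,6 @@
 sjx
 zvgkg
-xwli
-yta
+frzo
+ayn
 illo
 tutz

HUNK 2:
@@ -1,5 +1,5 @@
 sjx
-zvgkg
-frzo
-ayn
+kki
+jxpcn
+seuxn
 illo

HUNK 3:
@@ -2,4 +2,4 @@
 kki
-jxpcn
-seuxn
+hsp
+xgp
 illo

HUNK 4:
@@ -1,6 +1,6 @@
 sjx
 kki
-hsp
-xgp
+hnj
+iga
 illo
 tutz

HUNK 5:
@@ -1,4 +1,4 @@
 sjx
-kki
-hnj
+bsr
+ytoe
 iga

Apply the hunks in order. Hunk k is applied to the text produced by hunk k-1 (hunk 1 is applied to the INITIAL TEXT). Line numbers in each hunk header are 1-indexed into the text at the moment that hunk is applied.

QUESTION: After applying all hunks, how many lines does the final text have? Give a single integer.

Hunk 1: at line 1 remove [xwli,yta] add [frzo,ayn] -> 6 lines: sjx zvgkg frzo ayn illo tutz
Hunk 2: at line 1 remove [zvgkg,frzo,ayn] add [kki,jxpcn,seuxn] -> 6 lines: sjx kki jxpcn seuxn illo tutz
Hunk 3: at line 2 remove [jxpcn,seuxn] add [hsp,xgp] -> 6 lines: sjx kki hsp xgp illo tutz
Hunk 4: at line 1 remove [hsp,xgp] add [hnj,iga] -> 6 lines: sjx kki hnj iga illo tutz
Hunk 5: at line 1 remove [kki,hnj] add [bsr,ytoe] -> 6 lines: sjx bsr ytoe iga illo tutz
Final line count: 6

Answer: 6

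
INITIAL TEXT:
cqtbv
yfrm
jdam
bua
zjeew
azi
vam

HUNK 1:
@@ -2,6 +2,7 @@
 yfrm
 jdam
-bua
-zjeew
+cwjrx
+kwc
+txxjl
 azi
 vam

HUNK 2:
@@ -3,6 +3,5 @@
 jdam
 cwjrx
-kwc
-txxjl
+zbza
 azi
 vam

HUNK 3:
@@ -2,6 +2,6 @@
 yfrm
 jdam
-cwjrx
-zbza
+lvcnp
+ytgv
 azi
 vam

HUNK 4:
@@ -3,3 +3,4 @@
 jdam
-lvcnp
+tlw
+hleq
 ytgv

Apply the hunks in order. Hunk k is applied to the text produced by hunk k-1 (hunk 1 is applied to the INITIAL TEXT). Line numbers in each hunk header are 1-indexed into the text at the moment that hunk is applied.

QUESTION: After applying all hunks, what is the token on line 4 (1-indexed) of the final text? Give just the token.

Answer: tlw

Derivation:
Hunk 1: at line 2 remove [bua,zjeew] add [cwjrx,kwc,txxjl] -> 8 lines: cqtbv yfrm jdam cwjrx kwc txxjl azi vam
Hunk 2: at line 3 remove [kwc,txxjl] add [zbza] -> 7 lines: cqtbv yfrm jdam cwjrx zbza azi vam
Hunk 3: at line 2 remove [cwjrx,zbza] add [lvcnp,ytgv] -> 7 lines: cqtbv yfrm jdam lvcnp ytgv azi vam
Hunk 4: at line 3 remove [lvcnp] add [tlw,hleq] -> 8 lines: cqtbv yfrm jdam tlw hleq ytgv azi vam
Final line 4: tlw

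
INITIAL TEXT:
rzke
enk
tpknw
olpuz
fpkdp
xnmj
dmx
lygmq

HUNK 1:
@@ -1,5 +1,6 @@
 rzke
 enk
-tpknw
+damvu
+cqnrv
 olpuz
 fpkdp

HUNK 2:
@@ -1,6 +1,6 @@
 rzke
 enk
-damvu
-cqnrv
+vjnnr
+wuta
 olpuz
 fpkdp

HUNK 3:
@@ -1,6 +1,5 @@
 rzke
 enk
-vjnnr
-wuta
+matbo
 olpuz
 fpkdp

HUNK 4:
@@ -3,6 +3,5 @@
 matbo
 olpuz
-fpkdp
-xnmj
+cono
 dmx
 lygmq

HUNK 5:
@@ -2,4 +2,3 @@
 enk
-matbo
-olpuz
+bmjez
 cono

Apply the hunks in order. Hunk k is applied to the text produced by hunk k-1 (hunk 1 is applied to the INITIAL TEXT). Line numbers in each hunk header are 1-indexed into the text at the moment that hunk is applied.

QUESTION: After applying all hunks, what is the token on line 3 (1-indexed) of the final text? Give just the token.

Hunk 1: at line 1 remove [tpknw] add [damvu,cqnrv] -> 9 lines: rzke enk damvu cqnrv olpuz fpkdp xnmj dmx lygmq
Hunk 2: at line 1 remove [damvu,cqnrv] add [vjnnr,wuta] -> 9 lines: rzke enk vjnnr wuta olpuz fpkdp xnmj dmx lygmq
Hunk 3: at line 1 remove [vjnnr,wuta] add [matbo] -> 8 lines: rzke enk matbo olpuz fpkdp xnmj dmx lygmq
Hunk 4: at line 3 remove [fpkdp,xnmj] add [cono] -> 7 lines: rzke enk matbo olpuz cono dmx lygmq
Hunk 5: at line 2 remove [matbo,olpuz] add [bmjez] -> 6 lines: rzke enk bmjez cono dmx lygmq
Final line 3: bmjez

Answer: bmjez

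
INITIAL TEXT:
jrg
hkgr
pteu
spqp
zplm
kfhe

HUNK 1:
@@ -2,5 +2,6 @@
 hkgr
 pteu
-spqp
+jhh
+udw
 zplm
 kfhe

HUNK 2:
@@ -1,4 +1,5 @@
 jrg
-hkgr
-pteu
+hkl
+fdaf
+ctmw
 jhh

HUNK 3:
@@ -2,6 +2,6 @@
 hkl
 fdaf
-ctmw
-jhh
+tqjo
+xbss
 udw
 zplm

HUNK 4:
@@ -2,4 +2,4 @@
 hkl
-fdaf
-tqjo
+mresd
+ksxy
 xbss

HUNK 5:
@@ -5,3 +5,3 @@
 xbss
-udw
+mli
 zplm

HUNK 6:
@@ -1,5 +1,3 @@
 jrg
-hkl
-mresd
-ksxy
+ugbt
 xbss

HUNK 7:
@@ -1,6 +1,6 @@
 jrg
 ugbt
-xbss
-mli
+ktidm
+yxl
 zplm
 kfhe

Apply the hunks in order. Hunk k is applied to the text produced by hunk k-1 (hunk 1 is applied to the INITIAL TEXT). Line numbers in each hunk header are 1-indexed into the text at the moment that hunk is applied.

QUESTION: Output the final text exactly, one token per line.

Hunk 1: at line 2 remove [spqp] add [jhh,udw] -> 7 lines: jrg hkgr pteu jhh udw zplm kfhe
Hunk 2: at line 1 remove [hkgr,pteu] add [hkl,fdaf,ctmw] -> 8 lines: jrg hkl fdaf ctmw jhh udw zplm kfhe
Hunk 3: at line 2 remove [ctmw,jhh] add [tqjo,xbss] -> 8 lines: jrg hkl fdaf tqjo xbss udw zplm kfhe
Hunk 4: at line 2 remove [fdaf,tqjo] add [mresd,ksxy] -> 8 lines: jrg hkl mresd ksxy xbss udw zplm kfhe
Hunk 5: at line 5 remove [udw] add [mli] -> 8 lines: jrg hkl mresd ksxy xbss mli zplm kfhe
Hunk 6: at line 1 remove [hkl,mresd,ksxy] add [ugbt] -> 6 lines: jrg ugbt xbss mli zplm kfhe
Hunk 7: at line 1 remove [xbss,mli] add [ktidm,yxl] -> 6 lines: jrg ugbt ktidm yxl zplm kfhe

Answer: jrg
ugbt
ktidm
yxl
zplm
kfhe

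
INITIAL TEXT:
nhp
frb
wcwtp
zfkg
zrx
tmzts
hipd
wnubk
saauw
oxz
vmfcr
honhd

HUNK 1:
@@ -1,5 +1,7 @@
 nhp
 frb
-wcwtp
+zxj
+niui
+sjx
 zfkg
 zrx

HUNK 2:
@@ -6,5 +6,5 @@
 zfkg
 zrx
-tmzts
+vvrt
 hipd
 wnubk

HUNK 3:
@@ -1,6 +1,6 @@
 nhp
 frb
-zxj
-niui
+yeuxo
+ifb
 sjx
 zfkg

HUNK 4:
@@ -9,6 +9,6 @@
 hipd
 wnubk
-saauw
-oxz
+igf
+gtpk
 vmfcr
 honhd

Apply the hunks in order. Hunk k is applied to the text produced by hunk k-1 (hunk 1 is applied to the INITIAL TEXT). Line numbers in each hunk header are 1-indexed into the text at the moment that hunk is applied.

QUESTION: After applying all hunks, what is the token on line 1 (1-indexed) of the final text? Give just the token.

Answer: nhp

Derivation:
Hunk 1: at line 1 remove [wcwtp] add [zxj,niui,sjx] -> 14 lines: nhp frb zxj niui sjx zfkg zrx tmzts hipd wnubk saauw oxz vmfcr honhd
Hunk 2: at line 6 remove [tmzts] add [vvrt] -> 14 lines: nhp frb zxj niui sjx zfkg zrx vvrt hipd wnubk saauw oxz vmfcr honhd
Hunk 3: at line 1 remove [zxj,niui] add [yeuxo,ifb] -> 14 lines: nhp frb yeuxo ifb sjx zfkg zrx vvrt hipd wnubk saauw oxz vmfcr honhd
Hunk 4: at line 9 remove [saauw,oxz] add [igf,gtpk] -> 14 lines: nhp frb yeuxo ifb sjx zfkg zrx vvrt hipd wnubk igf gtpk vmfcr honhd
Final line 1: nhp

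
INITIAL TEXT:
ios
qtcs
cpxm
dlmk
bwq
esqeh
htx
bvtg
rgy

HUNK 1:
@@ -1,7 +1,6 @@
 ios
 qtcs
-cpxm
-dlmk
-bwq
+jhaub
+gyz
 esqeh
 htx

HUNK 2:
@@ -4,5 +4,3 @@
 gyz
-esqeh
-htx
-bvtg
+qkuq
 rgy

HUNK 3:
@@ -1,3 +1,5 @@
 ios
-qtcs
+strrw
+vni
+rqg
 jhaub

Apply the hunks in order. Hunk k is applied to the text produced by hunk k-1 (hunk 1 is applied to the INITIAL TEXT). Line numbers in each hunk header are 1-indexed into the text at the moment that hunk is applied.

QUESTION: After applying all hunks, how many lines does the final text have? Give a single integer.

Hunk 1: at line 1 remove [cpxm,dlmk,bwq] add [jhaub,gyz] -> 8 lines: ios qtcs jhaub gyz esqeh htx bvtg rgy
Hunk 2: at line 4 remove [esqeh,htx,bvtg] add [qkuq] -> 6 lines: ios qtcs jhaub gyz qkuq rgy
Hunk 3: at line 1 remove [qtcs] add [strrw,vni,rqg] -> 8 lines: ios strrw vni rqg jhaub gyz qkuq rgy
Final line count: 8

Answer: 8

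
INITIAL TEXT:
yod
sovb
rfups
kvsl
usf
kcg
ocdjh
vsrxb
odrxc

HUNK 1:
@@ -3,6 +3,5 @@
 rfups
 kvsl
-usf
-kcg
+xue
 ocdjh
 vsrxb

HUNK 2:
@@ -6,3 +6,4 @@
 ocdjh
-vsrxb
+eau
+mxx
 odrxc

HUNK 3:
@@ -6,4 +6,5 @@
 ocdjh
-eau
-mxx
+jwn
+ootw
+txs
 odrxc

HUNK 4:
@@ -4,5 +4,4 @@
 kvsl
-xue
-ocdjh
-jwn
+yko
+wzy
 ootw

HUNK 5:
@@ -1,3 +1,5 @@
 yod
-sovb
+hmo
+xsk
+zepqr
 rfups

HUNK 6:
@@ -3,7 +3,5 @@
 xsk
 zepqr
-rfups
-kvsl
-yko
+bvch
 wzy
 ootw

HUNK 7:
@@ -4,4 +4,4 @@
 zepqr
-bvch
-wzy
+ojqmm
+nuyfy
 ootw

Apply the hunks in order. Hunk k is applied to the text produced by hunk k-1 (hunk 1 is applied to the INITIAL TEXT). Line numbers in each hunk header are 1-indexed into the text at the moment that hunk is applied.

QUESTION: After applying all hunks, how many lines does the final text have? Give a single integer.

Hunk 1: at line 3 remove [usf,kcg] add [xue] -> 8 lines: yod sovb rfups kvsl xue ocdjh vsrxb odrxc
Hunk 2: at line 6 remove [vsrxb] add [eau,mxx] -> 9 lines: yod sovb rfups kvsl xue ocdjh eau mxx odrxc
Hunk 3: at line 6 remove [eau,mxx] add [jwn,ootw,txs] -> 10 lines: yod sovb rfups kvsl xue ocdjh jwn ootw txs odrxc
Hunk 4: at line 4 remove [xue,ocdjh,jwn] add [yko,wzy] -> 9 lines: yod sovb rfups kvsl yko wzy ootw txs odrxc
Hunk 5: at line 1 remove [sovb] add [hmo,xsk,zepqr] -> 11 lines: yod hmo xsk zepqr rfups kvsl yko wzy ootw txs odrxc
Hunk 6: at line 3 remove [rfups,kvsl,yko] add [bvch] -> 9 lines: yod hmo xsk zepqr bvch wzy ootw txs odrxc
Hunk 7: at line 4 remove [bvch,wzy] add [ojqmm,nuyfy] -> 9 lines: yod hmo xsk zepqr ojqmm nuyfy ootw txs odrxc
Final line count: 9

Answer: 9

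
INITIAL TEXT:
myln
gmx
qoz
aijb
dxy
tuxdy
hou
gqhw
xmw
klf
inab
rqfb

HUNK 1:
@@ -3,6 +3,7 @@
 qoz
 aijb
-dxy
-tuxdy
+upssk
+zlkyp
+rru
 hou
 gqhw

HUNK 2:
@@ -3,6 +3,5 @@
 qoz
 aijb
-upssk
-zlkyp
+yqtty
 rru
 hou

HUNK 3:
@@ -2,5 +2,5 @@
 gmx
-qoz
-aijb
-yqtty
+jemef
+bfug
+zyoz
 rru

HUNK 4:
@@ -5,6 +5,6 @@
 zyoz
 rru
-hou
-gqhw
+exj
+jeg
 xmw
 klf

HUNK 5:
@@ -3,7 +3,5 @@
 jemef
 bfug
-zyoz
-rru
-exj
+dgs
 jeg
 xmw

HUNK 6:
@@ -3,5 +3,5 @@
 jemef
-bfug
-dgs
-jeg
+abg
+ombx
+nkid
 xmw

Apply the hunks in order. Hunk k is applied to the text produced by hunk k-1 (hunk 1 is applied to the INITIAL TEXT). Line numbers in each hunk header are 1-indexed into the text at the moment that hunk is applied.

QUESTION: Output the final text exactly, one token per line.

Answer: myln
gmx
jemef
abg
ombx
nkid
xmw
klf
inab
rqfb

Derivation:
Hunk 1: at line 3 remove [dxy,tuxdy] add [upssk,zlkyp,rru] -> 13 lines: myln gmx qoz aijb upssk zlkyp rru hou gqhw xmw klf inab rqfb
Hunk 2: at line 3 remove [upssk,zlkyp] add [yqtty] -> 12 lines: myln gmx qoz aijb yqtty rru hou gqhw xmw klf inab rqfb
Hunk 3: at line 2 remove [qoz,aijb,yqtty] add [jemef,bfug,zyoz] -> 12 lines: myln gmx jemef bfug zyoz rru hou gqhw xmw klf inab rqfb
Hunk 4: at line 5 remove [hou,gqhw] add [exj,jeg] -> 12 lines: myln gmx jemef bfug zyoz rru exj jeg xmw klf inab rqfb
Hunk 5: at line 3 remove [zyoz,rru,exj] add [dgs] -> 10 lines: myln gmx jemef bfug dgs jeg xmw klf inab rqfb
Hunk 6: at line 3 remove [bfug,dgs,jeg] add [abg,ombx,nkid] -> 10 lines: myln gmx jemef abg ombx nkid xmw klf inab rqfb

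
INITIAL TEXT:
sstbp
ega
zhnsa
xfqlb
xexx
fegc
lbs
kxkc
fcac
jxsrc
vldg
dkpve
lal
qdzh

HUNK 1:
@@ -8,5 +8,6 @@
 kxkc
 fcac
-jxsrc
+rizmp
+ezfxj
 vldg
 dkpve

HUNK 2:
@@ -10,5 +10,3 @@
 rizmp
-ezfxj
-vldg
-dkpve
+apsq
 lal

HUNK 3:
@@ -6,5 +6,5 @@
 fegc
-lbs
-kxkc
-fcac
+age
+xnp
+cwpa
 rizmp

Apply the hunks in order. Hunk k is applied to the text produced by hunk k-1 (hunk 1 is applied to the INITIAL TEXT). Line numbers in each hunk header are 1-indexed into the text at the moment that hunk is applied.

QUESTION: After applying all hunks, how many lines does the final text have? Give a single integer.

Hunk 1: at line 8 remove [jxsrc] add [rizmp,ezfxj] -> 15 lines: sstbp ega zhnsa xfqlb xexx fegc lbs kxkc fcac rizmp ezfxj vldg dkpve lal qdzh
Hunk 2: at line 10 remove [ezfxj,vldg,dkpve] add [apsq] -> 13 lines: sstbp ega zhnsa xfqlb xexx fegc lbs kxkc fcac rizmp apsq lal qdzh
Hunk 3: at line 6 remove [lbs,kxkc,fcac] add [age,xnp,cwpa] -> 13 lines: sstbp ega zhnsa xfqlb xexx fegc age xnp cwpa rizmp apsq lal qdzh
Final line count: 13

Answer: 13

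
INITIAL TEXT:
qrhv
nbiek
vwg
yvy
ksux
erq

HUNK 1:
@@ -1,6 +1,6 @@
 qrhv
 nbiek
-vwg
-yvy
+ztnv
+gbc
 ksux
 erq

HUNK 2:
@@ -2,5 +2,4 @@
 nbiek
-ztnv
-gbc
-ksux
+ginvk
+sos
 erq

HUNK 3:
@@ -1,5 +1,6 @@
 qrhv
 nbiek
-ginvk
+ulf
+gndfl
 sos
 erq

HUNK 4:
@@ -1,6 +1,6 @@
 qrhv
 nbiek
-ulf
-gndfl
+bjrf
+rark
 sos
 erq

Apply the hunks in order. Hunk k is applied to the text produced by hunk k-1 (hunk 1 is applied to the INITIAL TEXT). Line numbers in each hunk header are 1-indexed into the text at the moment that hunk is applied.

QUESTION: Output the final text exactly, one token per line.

Hunk 1: at line 1 remove [vwg,yvy] add [ztnv,gbc] -> 6 lines: qrhv nbiek ztnv gbc ksux erq
Hunk 2: at line 2 remove [ztnv,gbc,ksux] add [ginvk,sos] -> 5 lines: qrhv nbiek ginvk sos erq
Hunk 3: at line 1 remove [ginvk] add [ulf,gndfl] -> 6 lines: qrhv nbiek ulf gndfl sos erq
Hunk 4: at line 1 remove [ulf,gndfl] add [bjrf,rark] -> 6 lines: qrhv nbiek bjrf rark sos erq

Answer: qrhv
nbiek
bjrf
rark
sos
erq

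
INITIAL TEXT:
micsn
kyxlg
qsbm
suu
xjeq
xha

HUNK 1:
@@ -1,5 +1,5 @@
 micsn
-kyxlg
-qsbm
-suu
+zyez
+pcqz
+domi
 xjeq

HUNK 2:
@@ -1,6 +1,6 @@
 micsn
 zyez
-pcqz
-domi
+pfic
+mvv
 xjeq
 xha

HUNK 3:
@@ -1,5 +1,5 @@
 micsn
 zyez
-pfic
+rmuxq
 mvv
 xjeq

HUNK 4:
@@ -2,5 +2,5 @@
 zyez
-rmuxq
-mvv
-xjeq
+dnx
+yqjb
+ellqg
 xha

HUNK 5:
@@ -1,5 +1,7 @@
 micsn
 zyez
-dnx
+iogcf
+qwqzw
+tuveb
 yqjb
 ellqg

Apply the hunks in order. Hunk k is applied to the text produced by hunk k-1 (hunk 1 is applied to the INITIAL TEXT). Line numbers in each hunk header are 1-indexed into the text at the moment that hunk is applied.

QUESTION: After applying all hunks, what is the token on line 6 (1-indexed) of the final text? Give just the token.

Answer: yqjb

Derivation:
Hunk 1: at line 1 remove [kyxlg,qsbm,suu] add [zyez,pcqz,domi] -> 6 lines: micsn zyez pcqz domi xjeq xha
Hunk 2: at line 1 remove [pcqz,domi] add [pfic,mvv] -> 6 lines: micsn zyez pfic mvv xjeq xha
Hunk 3: at line 1 remove [pfic] add [rmuxq] -> 6 lines: micsn zyez rmuxq mvv xjeq xha
Hunk 4: at line 2 remove [rmuxq,mvv,xjeq] add [dnx,yqjb,ellqg] -> 6 lines: micsn zyez dnx yqjb ellqg xha
Hunk 5: at line 1 remove [dnx] add [iogcf,qwqzw,tuveb] -> 8 lines: micsn zyez iogcf qwqzw tuveb yqjb ellqg xha
Final line 6: yqjb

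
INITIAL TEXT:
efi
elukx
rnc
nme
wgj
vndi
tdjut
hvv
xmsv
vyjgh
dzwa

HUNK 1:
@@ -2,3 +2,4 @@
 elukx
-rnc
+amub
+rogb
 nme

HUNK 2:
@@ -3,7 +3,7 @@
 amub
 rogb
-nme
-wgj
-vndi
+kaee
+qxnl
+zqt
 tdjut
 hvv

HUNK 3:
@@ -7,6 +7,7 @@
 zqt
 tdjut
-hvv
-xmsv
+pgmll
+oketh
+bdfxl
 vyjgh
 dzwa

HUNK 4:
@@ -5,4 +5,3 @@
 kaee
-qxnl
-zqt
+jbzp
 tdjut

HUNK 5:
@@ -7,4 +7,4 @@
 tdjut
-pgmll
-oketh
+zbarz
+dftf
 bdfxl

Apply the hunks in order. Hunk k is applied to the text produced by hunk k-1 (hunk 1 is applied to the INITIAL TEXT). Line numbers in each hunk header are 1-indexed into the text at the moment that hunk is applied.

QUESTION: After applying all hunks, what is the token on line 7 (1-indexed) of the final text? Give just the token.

Hunk 1: at line 2 remove [rnc] add [amub,rogb] -> 12 lines: efi elukx amub rogb nme wgj vndi tdjut hvv xmsv vyjgh dzwa
Hunk 2: at line 3 remove [nme,wgj,vndi] add [kaee,qxnl,zqt] -> 12 lines: efi elukx amub rogb kaee qxnl zqt tdjut hvv xmsv vyjgh dzwa
Hunk 3: at line 7 remove [hvv,xmsv] add [pgmll,oketh,bdfxl] -> 13 lines: efi elukx amub rogb kaee qxnl zqt tdjut pgmll oketh bdfxl vyjgh dzwa
Hunk 4: at line 5 remove [qxnl,zqt] add [jbzp] -> 12 lines: efi elukx amub rogb kaee jbzp tdjut pgmll oketh bdfxl vyjgh dzwa
Hunk 5: at line 7 remove [pgmll,oketh] add [zbarz,dftf] -> 12 lines: efi elukx amub rogb kaee jbzp tdjut zbarz dftf bdfxl vyjgh dzwa
Final line 7: tdjut

Answer: tdjut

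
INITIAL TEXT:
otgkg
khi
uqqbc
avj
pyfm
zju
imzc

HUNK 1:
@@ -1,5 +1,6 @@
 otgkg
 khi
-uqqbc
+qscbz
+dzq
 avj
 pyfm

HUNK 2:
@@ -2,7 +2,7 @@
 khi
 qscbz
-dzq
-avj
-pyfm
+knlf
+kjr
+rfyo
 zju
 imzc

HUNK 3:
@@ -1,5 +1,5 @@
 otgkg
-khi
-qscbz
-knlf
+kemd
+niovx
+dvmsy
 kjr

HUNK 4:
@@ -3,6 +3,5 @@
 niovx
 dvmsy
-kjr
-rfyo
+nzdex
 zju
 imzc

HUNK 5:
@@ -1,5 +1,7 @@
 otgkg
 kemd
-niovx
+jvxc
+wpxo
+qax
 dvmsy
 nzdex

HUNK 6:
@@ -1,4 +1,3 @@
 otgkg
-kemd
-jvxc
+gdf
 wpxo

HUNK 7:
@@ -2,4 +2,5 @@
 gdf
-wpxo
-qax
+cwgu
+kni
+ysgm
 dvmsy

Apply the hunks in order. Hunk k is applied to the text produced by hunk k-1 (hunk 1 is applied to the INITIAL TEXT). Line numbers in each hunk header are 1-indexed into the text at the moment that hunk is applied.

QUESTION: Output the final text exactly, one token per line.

Answer: otgkg
gdf
cwgu
kni
ysgm
dvmsy
nzdex
zju
imzc

Derivation:
Hunk 1: at line 1 remove [uqqbc] add [qscbz,dzq] -> 8 lines: otgkg khi qscbz dzq avj pyfm zju imzc
Hunk 2: at line 2 remove [dzq,avj,pyfm] add [knlf,kjr,rfyo] -> 8 lines: otgkg khi qscbz knlf kjr rfyo zju imzc
Hunk 3: at line 1 remove [khi,qscbz,knlf] add [kemd,niovx,dvmsy] -> 8 lines: otgkg kemd niovx dvmsy kjr rfyo zju imzc
Hunk 4: at line 3 remove [kjr,rfyo] add [nzdex] -> 7 lines: otgkg kemd niovx dvmsy nzdex zju imzc
Hunk 5: at line 1 remove [niovx] add [jvxc,wpxo,qax] -> 9 lines: otgkg kemd jvxc wpxo qax dvmsy nzdex zju imzc
Hunk 6: at line 1 remove [kemd,jvxc] add [gdf] -> 8 lines: otgkg gdf wpxo qax dvmsy nzdex zju imzc
Hunk 7: at line 2 remove [wpxo,qax] add [cwgu,kni,ysgm] -> 9 lines: otgkg gdf cwgu kni ysgm dvmsy nzdex zju imzc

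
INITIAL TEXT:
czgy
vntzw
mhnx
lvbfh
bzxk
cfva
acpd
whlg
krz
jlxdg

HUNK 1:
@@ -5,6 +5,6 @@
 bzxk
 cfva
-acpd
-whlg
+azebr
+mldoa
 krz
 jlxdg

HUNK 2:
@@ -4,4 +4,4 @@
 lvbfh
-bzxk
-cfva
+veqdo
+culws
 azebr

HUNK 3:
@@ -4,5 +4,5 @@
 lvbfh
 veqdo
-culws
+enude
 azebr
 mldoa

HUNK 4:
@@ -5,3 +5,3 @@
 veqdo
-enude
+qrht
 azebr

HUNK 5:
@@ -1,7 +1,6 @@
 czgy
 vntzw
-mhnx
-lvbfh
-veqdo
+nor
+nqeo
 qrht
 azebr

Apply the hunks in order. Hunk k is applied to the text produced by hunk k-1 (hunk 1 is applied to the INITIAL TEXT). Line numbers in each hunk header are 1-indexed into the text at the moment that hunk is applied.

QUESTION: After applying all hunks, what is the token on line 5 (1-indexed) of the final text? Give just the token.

Answer: qrht

Derivation:
Hunk 1: at line 5 remove [acpd,whlg] add [azebr,mldoa] -> 10 lines: czgy vntzw mhnx lvbfh bzxk cfva azebr mldoa krz jlxdg
Hunk 2: at line 4 remove [bzxk,cfva] add [veqdo,culws] -> 10 lines: czgy vntzw mhnx lvbfh veqdo culws azebr mldoa krz jlxdg
Hunk 3: at line 4 remove [culws] add [enude] -> 10 lines: czgy vntzw mhnx lvbfh veqdo enude azebr mldoa krz jlxdg
Hunk 4: at line 5 remove [enude] add [qrht] -> 10 lines: czgy vntzw mhnx lvbfh veqdo qrht azebr mldoa krz jlxdg
Hunk 5: at line 1 remove [mhnx,lvbfh,veqdo] add [nor,nqeo] -> 9 lines: czgy vntzw nor nqeo qrht azebr mldoa krz jlxdg
Final line 5: qrht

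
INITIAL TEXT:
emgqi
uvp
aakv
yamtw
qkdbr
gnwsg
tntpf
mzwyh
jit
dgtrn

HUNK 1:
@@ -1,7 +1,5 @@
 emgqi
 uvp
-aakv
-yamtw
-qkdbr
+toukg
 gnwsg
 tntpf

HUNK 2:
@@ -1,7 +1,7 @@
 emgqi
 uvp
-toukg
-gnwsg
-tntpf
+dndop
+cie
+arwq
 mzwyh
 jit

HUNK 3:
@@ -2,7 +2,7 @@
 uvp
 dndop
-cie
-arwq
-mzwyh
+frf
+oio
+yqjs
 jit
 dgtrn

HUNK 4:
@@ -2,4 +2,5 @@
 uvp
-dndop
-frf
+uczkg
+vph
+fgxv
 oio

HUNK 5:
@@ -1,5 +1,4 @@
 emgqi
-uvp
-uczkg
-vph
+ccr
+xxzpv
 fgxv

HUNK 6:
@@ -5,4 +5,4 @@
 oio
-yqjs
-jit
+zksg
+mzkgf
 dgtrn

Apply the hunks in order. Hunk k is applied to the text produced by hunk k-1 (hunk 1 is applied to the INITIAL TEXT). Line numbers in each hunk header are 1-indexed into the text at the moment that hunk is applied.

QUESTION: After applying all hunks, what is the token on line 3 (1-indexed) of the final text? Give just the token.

Hunk 1: at line 1 remove [aakv,yamtw,qkdbr] add [toukg] -> 8 lines: emgqi uvp toukg gnwsg tntpf mzwyh jit dgtrn
Hunk 2: at line 1 remove [toukg,gnwsg,tntpf] add [dndop,cie,arwq] -> 8 lines: emgqi uvp dndop cie arwq mzwyh jit dgtrn
Hunk 3: at line 2 remove [cie,arwq,mzwyh] add [frf,oio,yqjs] -> 8 lines: emgqi uvp dndop frf oio yqjs jit dgtrn
Hunk 4: at line 2 remove [dndop,frf] add [uczkg,vph,fgxv] -> 9 lines: emgqi uvp uczkg vph fgxv oio yqjs jit dgtrn
Hunk 5: at line 1 remove [uvp,uczkg,vph] add [ccr,xxzpv] -> 8 lines: emgqi ccr xxzpv fgxv oio yqjs jit dgtrn
Hunk 6: at line 5 remove [yqjs,jit] add [zksg,mzkgf] -> 8 lines: emgqi ccr xxzpv fgxv oio zksg mzkgf dgtrn
Final line 3: xxzpv

Answer: xxzpv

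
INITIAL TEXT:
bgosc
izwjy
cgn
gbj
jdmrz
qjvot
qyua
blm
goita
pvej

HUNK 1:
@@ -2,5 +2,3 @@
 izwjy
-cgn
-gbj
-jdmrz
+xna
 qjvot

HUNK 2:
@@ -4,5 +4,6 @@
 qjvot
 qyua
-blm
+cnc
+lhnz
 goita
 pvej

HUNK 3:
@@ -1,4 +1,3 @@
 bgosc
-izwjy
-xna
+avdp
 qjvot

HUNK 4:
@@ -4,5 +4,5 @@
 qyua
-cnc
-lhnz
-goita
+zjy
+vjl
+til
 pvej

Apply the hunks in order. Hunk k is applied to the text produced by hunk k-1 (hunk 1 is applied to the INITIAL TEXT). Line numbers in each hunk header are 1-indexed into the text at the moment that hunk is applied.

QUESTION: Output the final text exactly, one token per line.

Answer: bgosc
avdp
qjvot
qyua
zjy
vjl
til
pvej

Derivation:
Hunk 1: at line 2 remove [cgn,gbj,jdmrz] add [xna] -> 8 lines: bgosc izwjy xna qjvot qyua blm goita pvej
Hunk 2: at line 4 remove [blm] add [cnc,lhnz] -> 9 lines: bgosc izwjy xna qjvot qyua cnc lhnz goita pvej
Hunk 3: at line 1 remove [izwjy,xna] add [avdp] -> 8 lines: bgosc avdp qjvot qyua cnc lhnz goita pvej
Hunk 4: at line 4 remove [cnc,lhnz,goita] add [zjy,vjl,til] -> 8 lines: bgosc avdp qjvot qyua zjy vjl til pvej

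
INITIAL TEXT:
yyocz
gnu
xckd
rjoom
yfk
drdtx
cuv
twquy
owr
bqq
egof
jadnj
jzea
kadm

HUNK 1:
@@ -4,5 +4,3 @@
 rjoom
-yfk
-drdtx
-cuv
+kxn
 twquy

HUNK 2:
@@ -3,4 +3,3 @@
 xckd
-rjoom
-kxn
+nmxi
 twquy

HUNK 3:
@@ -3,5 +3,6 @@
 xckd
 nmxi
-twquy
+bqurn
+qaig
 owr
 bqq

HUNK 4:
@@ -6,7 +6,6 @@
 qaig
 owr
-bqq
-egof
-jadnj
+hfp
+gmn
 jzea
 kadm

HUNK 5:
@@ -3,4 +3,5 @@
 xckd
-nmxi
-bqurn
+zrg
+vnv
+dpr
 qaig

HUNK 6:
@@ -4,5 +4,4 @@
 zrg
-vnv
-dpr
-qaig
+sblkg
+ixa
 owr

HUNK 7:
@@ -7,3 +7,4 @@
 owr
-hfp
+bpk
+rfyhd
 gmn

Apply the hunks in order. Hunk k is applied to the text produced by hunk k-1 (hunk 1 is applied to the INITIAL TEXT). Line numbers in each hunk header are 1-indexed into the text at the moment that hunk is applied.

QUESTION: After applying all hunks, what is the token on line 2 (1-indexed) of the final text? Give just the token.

Answer: gnu

Derivation:
Hunk 1: at line 4 remove [yfk,drdtx,cuv] add [kxn] -> 12 lines: yyocz gnu xckd rjoom kxn twquy owr bqq egof jadnj jzea kadm
Hunk 2: at line 3 remove [rjoom,kxn] add [nmxi] -> 11 lines: yyocz gnu xckd nmxi twquy owr bqq egof jadnj jzea kadm
Hunk 3: at line 3 remove [twquy] add [bqurn,qaig] -> 12 lines: yyocz gnu xckd nmxi bqurn qaig owr bqq egof jadnj jzea kadm
Hunk 4: at line 6 remove [bqq,egof,jadnj] add [hfp,gmn] -> 11 lines: yyocz gnu xckd nmxi bqurn qaig owr hfp gmn jzea kadm
Hunk 5: at line 3 remove [nmxi,bqurn] add [zrg,vnv,dpr] -> 12 lines: yyocz gnu xckd zrg vnv dpr qaig owr hfp gmn jzea kadm
Hunk 6: at line 4 remove [vnv,dpr,qaig] add [sblkg,ixa] -> 11 lines: yyocz gnu xckd zrg sblkg ixa owr hfp gmn jzea kadm
Hunk 7: at line 7 remove [hfp] add [bpk,rfyhd] -> 12 lines: yyocz gnu xckd zrg sblkg ixa owr bpk rfyhd gmn jzea kadm
Final line 2: gnu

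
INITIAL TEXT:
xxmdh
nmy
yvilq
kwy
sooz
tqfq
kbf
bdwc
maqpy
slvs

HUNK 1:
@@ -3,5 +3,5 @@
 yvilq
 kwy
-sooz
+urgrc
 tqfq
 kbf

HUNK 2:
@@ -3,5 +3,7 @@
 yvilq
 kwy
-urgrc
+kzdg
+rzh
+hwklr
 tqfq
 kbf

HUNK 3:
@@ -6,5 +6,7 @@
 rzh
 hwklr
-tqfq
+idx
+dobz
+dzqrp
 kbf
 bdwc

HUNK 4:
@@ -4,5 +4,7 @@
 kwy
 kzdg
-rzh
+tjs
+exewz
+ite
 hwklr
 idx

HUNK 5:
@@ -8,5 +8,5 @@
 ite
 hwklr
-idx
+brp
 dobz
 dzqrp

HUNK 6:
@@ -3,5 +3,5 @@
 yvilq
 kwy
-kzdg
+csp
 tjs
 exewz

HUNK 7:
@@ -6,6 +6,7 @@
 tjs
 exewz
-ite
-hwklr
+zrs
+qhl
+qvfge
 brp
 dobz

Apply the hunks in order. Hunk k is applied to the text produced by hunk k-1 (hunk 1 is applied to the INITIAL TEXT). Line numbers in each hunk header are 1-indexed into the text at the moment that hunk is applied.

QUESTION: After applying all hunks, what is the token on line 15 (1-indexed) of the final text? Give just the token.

Hunk 1: at line 3 remove [sooz] add [urgrc] -> 10 lines: xxmdh nmy yvilq kwy urgrc tqfq kbf bdwc maqpy slvs
Hunk 2: at line 3 remove [urgrc] add [kzdg,rzh,hwklr] -> 12 lines: xxmdh nmy yvilq kwy kzdg rzh hwklr tqfq kbf bdwc maqpy slvs
Hunk 3: at line 6 remove [tqfq] add [idx,dobz,dzqrp] -> 14 lines: xxmdh nmy yvilq kwy kzdg rzh hwklr idx dobz dzqrp kbf bdwc maqpy slvs
Hunk 4: at line 4 remove [rzh] add [tjs,exewz,ite] -> 16 lines: xxmdh nmy yvilq kwy kzdg tjs exewz ite hwklr idx dobz dzqrp kbf bdwc maqpy slvs
Hunk 5: at line 8 remove [idx] add [brp] -> 16 lines: xxmdh nmy yvilq kwy kzdg tjs exewz ite hwklr brp dobz dzqrp kbf bdwc maqpy slvs
Hunk 6: at line 3 remove [kzdg] add [csp] -> 16 lines: xxmdh nmy yvilq kwy csp tjs exewz ite hwklr brp dobz dzqrp kbf bdwc maqpy slvs
Hunk 7: at line 6 remove [ite,hwklr] add [zrs,qhl,qvfge] -> 17 lines: xxmdh nmy yvilq kwy csp tjs exewz zrs qhl qvfge brp dobz dzqrp kbf bdwc maqpy slvs
Final line 15: bdwc

Answer: bdwc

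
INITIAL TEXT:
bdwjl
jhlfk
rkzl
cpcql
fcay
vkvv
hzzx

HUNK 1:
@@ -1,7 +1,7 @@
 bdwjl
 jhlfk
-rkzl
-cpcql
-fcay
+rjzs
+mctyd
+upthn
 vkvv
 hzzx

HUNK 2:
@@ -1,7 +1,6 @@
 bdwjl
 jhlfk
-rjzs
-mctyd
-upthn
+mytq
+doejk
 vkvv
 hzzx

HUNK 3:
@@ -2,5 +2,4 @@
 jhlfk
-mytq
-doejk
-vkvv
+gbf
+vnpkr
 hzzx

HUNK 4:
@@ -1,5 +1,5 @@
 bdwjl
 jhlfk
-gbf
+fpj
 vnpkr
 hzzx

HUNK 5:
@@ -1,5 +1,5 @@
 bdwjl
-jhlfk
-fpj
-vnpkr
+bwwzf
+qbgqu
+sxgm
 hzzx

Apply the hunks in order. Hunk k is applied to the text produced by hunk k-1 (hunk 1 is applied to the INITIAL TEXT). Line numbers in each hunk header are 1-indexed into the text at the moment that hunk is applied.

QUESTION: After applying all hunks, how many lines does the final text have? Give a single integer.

Hunk 1: at line 1 remove [rkzl,cpcql,fcay] add [rjzs,mctyd,upthn] -> 7 lines: bdwjl jhlfk rjzs mctyd upthn vkvv hzzx
Hunk 2: at line 1 remove [rjzs,mctyd,upthn] add [mytq,doejk] -> 6 lines: bdwjl jhlfk mytq doejk vkvv hzzx
Hunk 3: at line 2 remove [mytq,doejk,vkvv] add [gbf,vnpkr] -> 5 lines: bdwjl jhlfk gbf vnpkr hzzx
Hunk 4: at line 1 remove [gbf] add [fpj] -> 5 lines: bdwjl jhlfk fpj vnpkr hzzx
Hunk 5: at line 1 remove [jhlfk,fpj,vnpkr] add [bwwzf,qbgqu,sxgm] -> 5 lines: bdwjl bwwzf qbgqu sxgm hzzx
Final line count: 5

Answer: 5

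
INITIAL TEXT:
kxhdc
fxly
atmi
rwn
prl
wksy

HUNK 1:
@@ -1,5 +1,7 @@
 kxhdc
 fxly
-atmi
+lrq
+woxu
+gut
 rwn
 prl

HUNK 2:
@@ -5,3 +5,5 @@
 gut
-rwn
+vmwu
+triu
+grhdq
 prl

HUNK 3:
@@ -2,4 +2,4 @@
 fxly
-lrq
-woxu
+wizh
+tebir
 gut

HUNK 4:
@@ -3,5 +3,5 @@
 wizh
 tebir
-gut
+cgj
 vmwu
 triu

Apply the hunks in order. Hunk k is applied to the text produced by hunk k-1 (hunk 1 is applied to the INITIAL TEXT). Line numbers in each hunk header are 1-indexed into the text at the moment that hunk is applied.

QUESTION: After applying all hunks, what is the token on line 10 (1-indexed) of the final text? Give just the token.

Answer: wksy

Derivation:
Hunk 1: at line 1 remove [atmi] add [lrq,woxu,gut] -> 8 lines: kxhdc fxly lrq woxu gut rwn prl wksy
Hunk 2: at line 5 remove [rwn] add [vmwu,triu,grhdq] -> 10 lines: kxhdc fxly lrq woxu gut vmwu triu grhdq prl wksy
Hunk 3: at line 2 remove [lrq,woxu] add [wizh,tebir] -> 10 lines: kxhdc fxly wizh tebir gut vmwu triu grhdq prl wksy
Hunk 4: at line 3 remove [gut] add [cgj] -> 10 lines: kxhdc fxly wizh tebir cgj vmwu triu grhdq prl wksy
Final line 10: wksy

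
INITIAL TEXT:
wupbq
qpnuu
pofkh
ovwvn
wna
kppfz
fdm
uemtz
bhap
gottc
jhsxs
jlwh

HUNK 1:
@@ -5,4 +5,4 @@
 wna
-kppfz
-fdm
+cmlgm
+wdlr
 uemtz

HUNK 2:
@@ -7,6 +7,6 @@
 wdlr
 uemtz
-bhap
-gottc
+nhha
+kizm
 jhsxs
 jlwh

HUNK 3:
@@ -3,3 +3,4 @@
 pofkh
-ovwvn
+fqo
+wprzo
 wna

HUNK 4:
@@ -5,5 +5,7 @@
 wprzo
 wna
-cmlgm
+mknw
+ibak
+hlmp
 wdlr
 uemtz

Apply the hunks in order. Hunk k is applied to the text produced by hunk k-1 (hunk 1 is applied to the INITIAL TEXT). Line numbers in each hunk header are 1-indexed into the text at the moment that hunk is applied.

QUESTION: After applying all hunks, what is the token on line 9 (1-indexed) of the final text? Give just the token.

Answer: hlmp

Derivation:
Hunk 1: at line 5 remove [kppfz,fdm] add [cmlgm,wdlr] -> 12 lines: wupbq qpnuu pofkh ovwvn wna cmlgm wdlr uemtz bhap gottc jhsxs jlwh
Hunk 2: at line 7 remove [bhap,gottc] add [nhha,kizm] -> 12 lines: wupbq qpnuu pofkh ovwvn wna cmlgm wdlr uemtz nhha kizm jhsxs jlwh
Hunk 3: at line 3 remove [ovwvn] add [fqo,wprzo] -> 13 lines: wupbq qpnuu pofkh fqo wprzo wna cmlgm wdlr uemtz nhha kizm jhsxs jlwh
Hunk 4: at line 5 remove [cmlgm] add [mknw,ibak,hlmp] -> 15 lines: wupbq qpnuu pofkh fqo wprzo wna mknw ibak hlmp wdlr uemtz nhha kizm jhsxs jlwh
Final line 9: hlmp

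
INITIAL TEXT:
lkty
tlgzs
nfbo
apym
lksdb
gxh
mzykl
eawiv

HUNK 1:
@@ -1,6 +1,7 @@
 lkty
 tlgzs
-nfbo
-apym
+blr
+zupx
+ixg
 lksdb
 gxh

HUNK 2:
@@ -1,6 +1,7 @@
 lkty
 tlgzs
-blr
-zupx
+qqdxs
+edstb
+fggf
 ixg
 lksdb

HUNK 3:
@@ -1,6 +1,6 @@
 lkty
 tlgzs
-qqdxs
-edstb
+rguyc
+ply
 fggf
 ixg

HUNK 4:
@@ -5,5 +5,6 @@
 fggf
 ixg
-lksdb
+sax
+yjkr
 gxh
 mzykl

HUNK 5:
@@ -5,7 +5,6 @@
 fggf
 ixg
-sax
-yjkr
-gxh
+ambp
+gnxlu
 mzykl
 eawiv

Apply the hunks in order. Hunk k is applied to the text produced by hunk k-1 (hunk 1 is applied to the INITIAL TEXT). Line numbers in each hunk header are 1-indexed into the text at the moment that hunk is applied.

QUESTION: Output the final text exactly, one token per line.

Hunk 1: at line 1 remove [nfbo,apym] add [blr,zupx,ixg] -> 9 lines: lkty tlgzs blr zupx ixg lksdb gxh mzykl eawiv
Hunk 2: at line 1 remove [blr,zupx] add [qqdxs,edstb,fggf] -> 10 lines: lkty tlgzs qqdxs edstb fggf ixg lksdb gxh mzykl eawiv
Hunk 3: at line 1 remove [qqdxs,edstb] add [rguyc,ply] -> 10 lines: lkty tlgzs rguyc ply fggf ixg lksdb gxh mzykl eawiv
Hunk 4: at line 5 remove [lksdb] add [sax,yjkr] -> 11 lines: lkty tlgzs rguyc ply fggf ixg sax yjkr gxh mzykl eawiv
Hunk 5: at line 5 remove [sax,yjkr,gxh] add [ambp,gnxlu] -> 10 lines: lkty tlgzs rguyc ply fggf ixg ambp gnxlu mzykl eawiv

Answer: lkty
tlgzs
rguyc
ply
fggf
ixg
ambp
gnxlu
mzykl
eawiv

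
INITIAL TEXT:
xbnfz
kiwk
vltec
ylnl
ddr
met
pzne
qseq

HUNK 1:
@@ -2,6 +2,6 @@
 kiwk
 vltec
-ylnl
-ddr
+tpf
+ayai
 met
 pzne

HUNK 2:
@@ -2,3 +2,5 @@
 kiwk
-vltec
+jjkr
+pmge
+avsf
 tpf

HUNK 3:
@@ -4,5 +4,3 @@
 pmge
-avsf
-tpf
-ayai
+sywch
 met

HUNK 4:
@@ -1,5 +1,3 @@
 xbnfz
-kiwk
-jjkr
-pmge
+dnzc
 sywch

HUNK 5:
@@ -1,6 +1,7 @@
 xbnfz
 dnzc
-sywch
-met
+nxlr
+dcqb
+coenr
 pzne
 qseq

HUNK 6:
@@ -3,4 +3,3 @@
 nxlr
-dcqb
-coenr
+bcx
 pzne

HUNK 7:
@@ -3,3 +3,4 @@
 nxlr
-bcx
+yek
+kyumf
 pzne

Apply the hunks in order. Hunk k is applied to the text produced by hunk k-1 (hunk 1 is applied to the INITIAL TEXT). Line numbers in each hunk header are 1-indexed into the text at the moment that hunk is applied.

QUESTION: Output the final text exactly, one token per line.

Answer: xbnfz
dnzc
nxlr
yek
kyumf
pzne
qseq

Derivation:
Hunk 1: at line 2 remove [ylnl,ddr] add [tpf,ayai] -> 8 lines: xbnfz kiwk vltec tpf ayai met pzne qseq
Hunk 2: at line 2 remove [vltec] add [jjkr,pmge,avsf] -> 10 lines: xbnfz kiwk jjkr pmge avsf tpf ayai met pzne qseq
Hunk 3: at line 4 remove [avsf,tpf,ayai] add [sywch] -> 8 lines: xbnfz kiwk jjkr pmge sywch met pzne qseq
Hunk 4: at line 1 remove [kiwk,jjkr,pmge] add [dnzc] -> 6 lines: xbnfz dnzc sywch met pzne qseq
Hunk 5: at line 1 remove [sywch,met] add [nxlr,dcqb,coenr] -> 7 lines: xbnfz dnzc nxlr dcqb coenr pzne qseq
Hunk 6: at line 3 remove [dcqb,coenr] add [bcx] -> 6 lines: xbnfz dnzc nxlr bcx pzne qseq
Hunk 7: at line 3 remove [bcx] add [yek,kyumf] -> 7 lines: xbnfz dnzc nxlr yek kyumf pzne qseq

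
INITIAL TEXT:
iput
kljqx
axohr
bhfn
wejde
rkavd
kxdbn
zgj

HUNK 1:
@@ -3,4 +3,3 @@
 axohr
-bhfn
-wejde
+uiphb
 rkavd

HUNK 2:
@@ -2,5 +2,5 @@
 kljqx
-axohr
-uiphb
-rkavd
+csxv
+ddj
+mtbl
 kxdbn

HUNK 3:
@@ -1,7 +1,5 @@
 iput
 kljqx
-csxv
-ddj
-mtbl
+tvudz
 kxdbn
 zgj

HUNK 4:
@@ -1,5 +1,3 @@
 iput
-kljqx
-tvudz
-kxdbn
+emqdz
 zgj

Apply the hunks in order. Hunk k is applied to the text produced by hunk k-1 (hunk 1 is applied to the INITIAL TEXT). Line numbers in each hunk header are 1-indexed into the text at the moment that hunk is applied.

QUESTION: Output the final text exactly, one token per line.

Answer: iput
emqdz
zgj

Derivation:
Hunk 1: at line 3 remove [bhfn,wejde] add [uiphb] -> 7 lines: iput kljqx axohr uiphb rkavd kxdbn zgj
Hunk 2: at line 2 remove [axohr,uiphb,rkavd] add [csxv,ddj,mtbl] -> 7 lines: iput kljqx csxv ddj mtbl kxdbn zgj
Hunk 3: at line 1 remove [csxv,ddj,mtbl] add [tvudz] -> 5 lines: iput kljqx tvudz kxdbn zgj
Hunk 4: at line 1 remove [kljqx,tvudz,kxdbn] add [emqdz] -> 3 lines: iput emqdz zgj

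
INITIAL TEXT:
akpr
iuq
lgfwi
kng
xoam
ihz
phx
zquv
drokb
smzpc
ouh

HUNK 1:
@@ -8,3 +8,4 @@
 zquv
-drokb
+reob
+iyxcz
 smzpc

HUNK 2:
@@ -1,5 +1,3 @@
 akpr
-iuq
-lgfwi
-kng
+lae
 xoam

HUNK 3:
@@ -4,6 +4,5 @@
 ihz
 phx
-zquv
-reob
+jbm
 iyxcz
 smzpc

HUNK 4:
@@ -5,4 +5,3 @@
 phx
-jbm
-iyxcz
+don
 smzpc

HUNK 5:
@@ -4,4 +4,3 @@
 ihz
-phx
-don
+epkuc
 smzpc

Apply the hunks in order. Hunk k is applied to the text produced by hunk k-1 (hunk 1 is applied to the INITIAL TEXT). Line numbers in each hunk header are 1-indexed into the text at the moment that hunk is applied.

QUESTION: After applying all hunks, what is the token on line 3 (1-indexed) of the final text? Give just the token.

Answer: xoam

Derivation:
Hunk 1: at line 8 remove [drokb] add [reob,iyxcz] -> 12 lines: akpr iuq lgfwi kng xoam ihz phx zquv reob iyxcz smzpc ouh
Hunk 2: at line 1 remove [iuq,lgfwi,kng] add [lae] -> 10 lines: akpr lae xoam ihz phx zquv reob iyxcz smzpc ouh
Hunk 3: at line 4 remove [zquv,reob] add [jbm] -> 9 lines: akpr lae xoam ihz phx jbm iyxcz smzpc ouh
Hunk 4: at line 5 remove [jbm,iyxcz] add [don] -> 8 lines: akpr lae xoam ihz phx don smzpc ouh
Hunk 5: at line 4 remove [phx,don] add [epkuc] -> 7 lines: akpr lae xoam ihz epkuc smzpc ouh
Final line 3: xoam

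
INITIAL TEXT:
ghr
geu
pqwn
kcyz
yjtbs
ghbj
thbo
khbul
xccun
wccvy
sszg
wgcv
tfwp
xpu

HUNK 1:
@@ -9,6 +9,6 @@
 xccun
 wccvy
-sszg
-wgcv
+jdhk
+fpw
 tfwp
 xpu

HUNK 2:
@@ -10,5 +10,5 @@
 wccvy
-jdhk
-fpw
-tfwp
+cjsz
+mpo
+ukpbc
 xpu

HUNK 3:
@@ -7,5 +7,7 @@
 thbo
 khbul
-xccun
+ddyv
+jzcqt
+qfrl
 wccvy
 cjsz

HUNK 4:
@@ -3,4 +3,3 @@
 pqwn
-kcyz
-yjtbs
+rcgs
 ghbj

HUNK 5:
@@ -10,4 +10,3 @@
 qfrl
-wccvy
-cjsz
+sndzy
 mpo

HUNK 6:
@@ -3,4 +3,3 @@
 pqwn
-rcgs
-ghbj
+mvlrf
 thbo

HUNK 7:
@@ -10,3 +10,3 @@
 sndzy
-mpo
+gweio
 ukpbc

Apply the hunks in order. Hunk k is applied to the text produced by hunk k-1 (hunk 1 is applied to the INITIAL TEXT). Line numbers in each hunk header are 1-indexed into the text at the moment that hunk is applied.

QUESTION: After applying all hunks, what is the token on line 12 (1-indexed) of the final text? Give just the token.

Answer: ukpbc

Derivation:
Hunk 1: at line 9 remove [sszg,wgcv] add [jdhk,fpw] -> 14 lines: ghr geu pqwn kcyz yjtbs ghbj thbo khbul xccun wccvy jdhk fpw tfwp xpu
Hunk 2: at line 10 remove [jdhk,fpw,tfwp] add [cjsz,mpo,ukpbc] -> 14 lines: ghr geu pqwn kcyz yjtbs ghbj thbo khbul xccun wccvy cjsz mpo ukpbc xpu
Hunk 3: at line 7 remove [xccun] add [ddyv,jzcqt,qfrl] -> 16 lines: ghr geu pqwn kcyz yjtbs ghbj thbo khbul ddyv jzcqt qfrl wccvy cjsz mpo ukpbc xpu
Hunk 4: at line 3 remove [kcyz,yjtbs] add [rcgs] -> 15 lines: ghr geu pqwn rcgs ghbj thbo khbul ddyv jzcqt qfrl wccvy cjsz mpo ukpbc xpu
Hunk 5: at line 10 remove [wccvy,cjsz] add [sndzy] -> 14 lines: ghr geu pqwn rcgs ghbj thbo khbul ddyv jzcqt qfrl sndzy mpo ukpbc xpu
Hunk 6: at line 3 remove [rcgs,ghbj] add [mvlrf] -> 13 lines: ghr geu pqwn mvlrf thbo khbul ddyv jzcqt qfrl sndzy mpo ukpbc xpu
Hunk 7: at line 10 remove [mpo] add [gweio] -> 13 lines: ghr geu pqwn mvlrf thbo khbul ddyv jzcqt qfrl sndzy gweio ukpbc xpu
Final line 12: ukpbc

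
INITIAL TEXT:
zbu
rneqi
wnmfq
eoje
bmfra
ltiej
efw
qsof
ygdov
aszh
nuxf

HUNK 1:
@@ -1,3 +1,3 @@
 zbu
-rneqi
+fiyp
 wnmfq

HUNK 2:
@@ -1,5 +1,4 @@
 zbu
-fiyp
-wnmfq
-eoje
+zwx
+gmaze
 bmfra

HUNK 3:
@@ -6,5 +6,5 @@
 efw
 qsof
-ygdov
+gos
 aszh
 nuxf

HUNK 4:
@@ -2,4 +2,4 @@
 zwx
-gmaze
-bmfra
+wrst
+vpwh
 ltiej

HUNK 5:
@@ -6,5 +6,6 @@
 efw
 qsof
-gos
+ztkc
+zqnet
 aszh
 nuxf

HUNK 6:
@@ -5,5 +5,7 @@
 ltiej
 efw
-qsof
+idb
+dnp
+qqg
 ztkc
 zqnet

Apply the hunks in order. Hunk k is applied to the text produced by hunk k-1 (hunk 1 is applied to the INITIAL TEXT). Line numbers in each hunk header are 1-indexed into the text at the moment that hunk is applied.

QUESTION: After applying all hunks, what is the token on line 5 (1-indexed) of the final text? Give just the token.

Hunk 1: at line 1 remove [rneqi] add [fiyp] -> 11 lines: zbu fiyp wnmfq eoje bmfra ltiej efw qsof ygdov aszh nuxf
Hunk 2: at line 1 remove [fiyp,wnmfq,eoje] add [zwx,gmaze] -> 10 lines: zbu zwx gmaze bmfra ltiej efw qsof ygdov aszh nuxf
Hunk 3: at line 6 remove [ygdov] add [gos] -> 10 lines: zbu zwx gmaze bmfra ltiej efw qsof gos aszh nuxf
Hunk 4: at line 2 remove [gmaze,bmfra] add [wrst,vpwh] -> 10 lines: zbu zwx wrst vpwh ltiej efw qsof gos aszh nuxf
Hunk 5: at line 6 remove [gos] add [ztkc,zqnet] -> 11 lines: zbu zwx wrst vpwh ltiej efw qsof ztkc zqnet aszh nuxf
Hunk 6: at line 5 remove [qsof] add [idb,dnp,qqg] -> 13 lines: zbu zwx wrst vpwh ltiej efw idb dnp qqg ztkc zqnet aszh nuxf
Final line 5: ltiej

Answer: ltiej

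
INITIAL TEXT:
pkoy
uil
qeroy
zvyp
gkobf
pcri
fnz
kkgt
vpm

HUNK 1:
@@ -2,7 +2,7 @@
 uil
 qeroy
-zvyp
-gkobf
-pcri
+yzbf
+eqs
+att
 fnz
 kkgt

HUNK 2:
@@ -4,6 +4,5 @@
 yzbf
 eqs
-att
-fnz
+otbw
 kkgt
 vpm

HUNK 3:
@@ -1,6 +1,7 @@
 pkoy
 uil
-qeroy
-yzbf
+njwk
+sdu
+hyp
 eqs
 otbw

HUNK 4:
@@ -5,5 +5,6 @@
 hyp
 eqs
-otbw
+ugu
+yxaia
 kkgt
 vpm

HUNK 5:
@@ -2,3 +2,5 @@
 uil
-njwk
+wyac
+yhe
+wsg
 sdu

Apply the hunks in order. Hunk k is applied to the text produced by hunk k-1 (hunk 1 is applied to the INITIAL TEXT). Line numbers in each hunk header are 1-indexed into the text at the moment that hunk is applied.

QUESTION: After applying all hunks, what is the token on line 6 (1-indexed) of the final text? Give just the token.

Hunk 1: at line 2 remove [zvyp,gkobf,pcri] add [yzbf,eqs,att] -> 9 lines: pkoy uil qeroy yzbf eqs att fnz kkgt vpm
Hunk 2: at line 4 remove [att,fnz] add [otbw] -> 8 lines: pkoy uil qeroy yzbf eqs otbw kkgt vpm
Hunk 3: at line 1 remove [qeroy,yzbf] add [njwk,sdu,hyp] -> 9 lines: pkoy uil njwk sdu hyp eqs otbw kkgt vpm
Hunk 4: at line 5 remove [otbw] add [ugu,yxaia] -> 10 lines: pkoy uil njwk sdu hyp eqs ugu yxaia kkgt vpm
Hunk 5: at line 2 remove [njwk] add [wyac,yhe,wsg] -> 12 lines: pkoy uil wyac yhe wsg sdu hyp eqs ugu yxaia kkgt vpm
Final line 6: sdu

Answer: sdu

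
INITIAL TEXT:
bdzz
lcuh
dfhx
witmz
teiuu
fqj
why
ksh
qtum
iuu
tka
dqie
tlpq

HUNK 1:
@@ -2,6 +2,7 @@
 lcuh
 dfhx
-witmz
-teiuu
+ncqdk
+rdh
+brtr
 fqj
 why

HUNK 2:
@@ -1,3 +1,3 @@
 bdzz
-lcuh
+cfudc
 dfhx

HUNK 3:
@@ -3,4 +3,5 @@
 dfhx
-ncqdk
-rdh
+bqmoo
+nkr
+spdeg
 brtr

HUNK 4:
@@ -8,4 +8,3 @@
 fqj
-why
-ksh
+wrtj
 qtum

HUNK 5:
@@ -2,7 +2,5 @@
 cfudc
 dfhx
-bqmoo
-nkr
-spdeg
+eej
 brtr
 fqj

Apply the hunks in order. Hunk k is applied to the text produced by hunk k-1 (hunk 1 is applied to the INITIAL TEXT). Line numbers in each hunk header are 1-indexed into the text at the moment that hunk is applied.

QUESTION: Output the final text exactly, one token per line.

Hunk 1: at line 2 remove [witmz,teiuu] add [ncqdk,rdh,brtr] -> 14 lines: bdzz lcuh dfhx ncqdk rdh brtr fqj why ksh qtum iuu tka dqie tlpq
Hunk 2: at line 1 remove [lcuh] add [cfudc] -> 14 lines: bdzz cfudc dfhx ncqdk rdh brtr fqj why ksh qtum iuu tka dqie tlpq
Hunk 3: at line 3 remove [ncqdk,rdh] add [bqmoo,nkr,spdeg] -> 15 lines: bdzz cfudc dfhx bqmoo nkr spdeg brtr fqj why ksh qtum iuu tka dqie tlpq
Hunk 4: at line 8 remove [why,ksh] add [wrtj] -> 14 lines: bdzz cfudc dfhx bqmoo nkr spdeg brtr fqj wrtj qtum iuu tka dqie tlpq
Hunk 5: at line 2 remove [bqmoo,nkr,spdeg] add [eej] -> 12 lines: bdzz cfudc dfhx eej brtr fqj wrtj qtum iuu tka dqie tlpq

Answer: bdzz
cfudc
dfhx
eej
brtr
fqj
wrtj
qtum
iuu
tka
dqie
tlpq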